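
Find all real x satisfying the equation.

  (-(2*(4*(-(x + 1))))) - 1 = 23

Step 1. [(-(2*(4*(-(x + 1))))) - 1 = 23] 1 comes off first (add 1). So sub: -(2*(4*(-(x + 1)))) = 24.
Step 2. [-(2*(4*(-(x + 1)))) = 24] leading − — multiply by −1. So neg: 2*(4*(-(x + 1))) = -24.
Step 3. [2*(4*(-(x + 1))) = -24] 2·(inner) — divide through by 2, so div: 4*(-(x + 1)) = -12.
Step 4. [4*(-(x + 1)) = -12] divide by the outer 4, so div: -(x + 1) = -3.
Step 5. [-(x + 1) = -3] leading − — multiply by −1, so neg: x + 1 = 3.
Step 6. [x + 1 = 3] peel the +1: subtract 1 from each side. So sub: x = 2.

Answer: x ∈ {2}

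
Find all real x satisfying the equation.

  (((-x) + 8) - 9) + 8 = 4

Step 1. [(((-x) + 8) - 9) + 8 = 4] +8 is outermost — subtract 8 both sides ⇒ sub: ((-x) + 8) - 9 = -4.
Step 2. [((-x) + 8) - 9 = -4] the outer -9 inverts by adding 9. So sub: (-x) + 8 = 5.
Step 3. [(-x) + 8 = 5] peel the +8: subtract 8 from each side ⇒ sub: -x = -3.
Step 4. [-x = -3] leading − — multiply by −1, so neg: x = 3.

Answer: x ∈ {3}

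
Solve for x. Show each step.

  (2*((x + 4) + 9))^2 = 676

Step 1. [(2*((x + 4) + 9))^2 = 676] √ both sides: 676 ≥ 0 gives two branches, so sqrt: 2*((x + 4) + 9) = 26 or -26.
Step 2. [2*((x + 4) + 9) = 26 or -26] divide by the outer 2. So div: (x + 4) + 9 = 13 or -13.
Step 3. [(x + 4) + 9 = 13 or -13] peel the +9: subtract 9 from each side, so sub: x + 4 = 4 or -22.
Step 4. [x + 4 = 4 or -22] +4 is outermost — subtract 4 both sides. So sub: x = 0 or -26.

Answer: x ∈ {-26, 0}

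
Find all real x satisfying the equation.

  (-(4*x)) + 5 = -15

Step 1. [(-(4*x)) + 5 = -15] peel the +5: subtract 5 from each side. So sub: -(4*x) = -20.
Step 2. [-(4*x) = -20] flip signs both sides. So neg: 4*x = 20.
Step 3. [4*x = 20] 4 out front; divide by 4. So div: x = 5.

Answer: x ∈ {5}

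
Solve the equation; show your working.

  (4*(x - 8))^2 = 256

Step 1. [(4*(x - 8))^2 = 256] √ both sides: 256 ≥ 0 gives two branches, so sqrt: 4*(x - 8) = 16 or -16.
Step 2. [4*(x - 8) = 16 or -16] LHS = 4·(…); ÷4 both sides ⇒ div: x - 8 = 4 or -4.
Step 3. [x - 8 = 4 or -4] add 8: x sits inside (… - 8), so sub: x = 12 or 4.

Answer: x ∈ {4, 12}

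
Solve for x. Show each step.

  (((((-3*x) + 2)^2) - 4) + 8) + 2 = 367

Step 1. [(((((-3*x) + 2)^2) - 4) + 8) + 2 = 367] +2 is outermost — subtract 2 both sides. So sub: ((((-3*x) + 2)^2) - 4) + 8 = 365.
Step 2. [((((-3*x) + 2)^2) - 4) + 8 = 365] peel the +8: subtract 8 from each side ⇒ sub: (((-3*x) + 2)^2) - 4 = 357.
Step 3. [(((-3*x) + 2)^2) - 4 = 357] 4 comes off first (add 4), so sub: ((-3*x) + 2)^2 = 361.
Step 4. [((-3*x) + 2)^2 = 361] 361 ≥ 0, LHS is (·)² — take ±√, so sqrt: (-3*x) + 2 = 19 or -19.
Step 5. [(-3*x) + 2 = 19 or -19] subtract 2: x sits inside (… + 2). So sub: -3*x = 17 or -21.
Step 6. [-3*x = 17 or -21] LHS = -3·(…); ÷-3 both sides, so div: x = -17/3 or 7.

Answer: x ∈ {-17/3, 7}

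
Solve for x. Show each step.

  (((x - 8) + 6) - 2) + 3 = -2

Step 1. [(((x - 8) + 6) - 2) + 3 = -2] the outer +3 inverts by subtracting 3, so sub: ((x - 8) + 6) - 2 = -5.
Step 2. [((x - 8) + 6) - 2 = -5] -2 is outermost — add 2 both sides. So sub: (x - 8) + 6 = -3.
Step 3. [(x - 8) + 6 = -3] subtract 6: x sits inside (… + 6). So sub: x - 8 = -9.
Step 4. [x - 8 = -9] 8 comes off first (add 8). So sub: x = -1.

Answer: x ∈ {-1}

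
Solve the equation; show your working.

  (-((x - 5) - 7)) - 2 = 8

Step 1. [(-((x - 5) - 7)) - 2 = 8] peel the -2: add 2 from each side, so sub: -((x - 5) - 7) = 10.
Step 2. [-((x - 5) - 7) = 10] flip signs both sides, so neg: (x - 5) - 7 = -10.
Step 3. [(x - 5) - 7 = -10] -7 is outermost — add 7 both sides. So sub: x - 5 = -3.
Step 4. [x - 5 = -3] 5 comes off first (add 5). So sub: x = 2.

Answer: x ∈ {2}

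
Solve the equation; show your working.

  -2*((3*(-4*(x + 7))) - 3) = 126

Step 1. [-2*((3*(-4*(x + 7))) - 3) = 126] divide by the outer -2. So div: (3*(-4*(x + 7))) - 3 = -63.
Step 2. [(3*(-4*(x + 7))) - 3 = -63] 3 comes off first (add 3). So sub: 3*(-4*(x + 7)) = -60.
Step 3. [3*(-4*(x + 7)) = -60] 3 out front; divide by 3 ⇒ div: -4*(x + 7) = -20.
Step 4. [-4*(x + 7) = -20] -4·(inner) — divide through by -4. So div: x + 7 = 5.
Step 5. [x + 7 = 5] peel the +7: subtract 7 from each side, so sub: x = -2.

Answer: x ∈ {-2}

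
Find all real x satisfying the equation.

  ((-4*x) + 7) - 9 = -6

Step 1. [((-4*x) + 7) - 9 = -6] 9 comes off first (add 9), so sub: (-4*x) + 7 = 3.
Step 2. [(-4*x) + 7 = 3] +7 is outermost — subtract 7 both sides, so sub: -4*x = -4.
Step 3. [-4*x = -4] LHS = -4·(…); ÷-4 both sides. So div: x = 1.

Answer: x ∈ {1}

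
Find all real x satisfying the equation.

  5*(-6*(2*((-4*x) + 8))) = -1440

Step 1. [5*(-6*(2*((-4*x) + 8))) = -1440] leading coefficient 5: divide by 5, so div: -6*(2*((-4*x) + 8)) = -288.
Step 2. [-6*(2*((-4*x) + 8)) = -288] leading coefficient -6: divide by -6, so div: 2*((-4*x) + 8) = 48.
Step 3. [2*((-4*x) + 8) = 48] leading coefficient 2: divide by 2, so div: (-4*x) + 8 = 24.
Step 4. [(-4*x) + 8 = 24] subtract 8: x sits inside (… + 8), so sub: -4*x = 16.
Step 5. [-4*x = 16] leading coefficient -4: divide by -4. So div: x = -4.

Answer: x ∈ {-4}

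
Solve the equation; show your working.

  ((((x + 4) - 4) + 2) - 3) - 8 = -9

Step 1. [((((x + 4) - 4) + 2) - 3) - 8 = -9] 8 comes off first (add 8), so sub: (((x + 4) - 4) + 2) - 3 = -1.
Step 2. [(((x + 4) - 4) + 2) - 3 = -1] peel the -3: add 3 from each side ⇒ sub: ((x + 4) - 4) + 2 = 2.
Step 3. [((x + 4) - 4) + 2 = 2] subtract 2: x sits inside (… + 2). So sub: (x + 4) - 4 = 0.
Step 4. [(x + 4) - 4 = 0] peel the -4: add 4 from each side, so sub: x + 4 = 4.
Step 5. [x + 4 = 4] 4 comes off first (subtract 4), so sub: x = 0.

Answer: x ∈ {0}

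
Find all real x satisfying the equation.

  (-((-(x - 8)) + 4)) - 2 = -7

Step 1. [(-((-(x - 8)) + 4)) - 2 = -7] 2 comes off first (add 2) ⇒ sub: -((-(x - 8)) + 4) = -5.
Step 2. [-((-(x - 8)) + 4) = -5] flip signs both sides ⇒ neg: (-(x - 8)) + 4 = 5.
Step 3. [(-(x - 8)) + 4 = 5] 4 comes off first (subtract 4), so sub: -(x - 8) = 1.
Step 4. [-(x - 8) = 1] LHS negated; negate both sides ⇒ neg: x - 8 = -1.
Step 5. [x - 8 = -1] peel the -8: add 8 from each side. So sub: x = 7.

Answer: x ∈ {7}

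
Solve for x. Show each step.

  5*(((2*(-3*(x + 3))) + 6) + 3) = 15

Step 1. [5*(((2*(-3*(x + 3))) + 6) + 3) = 15] 5·(inner) — divide through by 5. So div: ((2*(-3*(x + 3))) + 6) + 3 = 3.
Step 2. [((2*(-3*(x + 3))) + 6) + 3 = 3] +3 is outermost — subtract 3 both sides ⇒ sub: (2*(-3*(x + 3))) + 6 = 0.
Step 3. [(2*(-3*(x + 3))) + 6 = 0] 2 | LHS and 2 | 0: pull 2 out. So factor: (-3*(x + 3)) + 3 = 0.
Step 4. [(-3*(x + 3)) + 3 = 0] +3 is outermost — subtract 3 both sides, so sub: -3*(x + 3) = -3.
Step 5. [-3*(x + 3) = -3] -3 out front; divide by -3 ⇒ div: x + 3 = 1.
Step 6. [x + 3 = 1] subtract 3: x sits inside (… + 3) ⇒ sub: x = -2.

Answer: x ∈ {-2}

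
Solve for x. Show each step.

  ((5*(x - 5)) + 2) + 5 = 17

Step 1. [((5*(x - 5)) + 2) + 5 = 17] the outer +5 inverts by subtracting 5, so sub: (5*(x - 5)) + 2 = 12.
Step 2. [(5*(x - 5)) + 2 = 12] 2 comes off first (subtract 2), so sub: 5*(x - 5) = 10.
Step 3. [5*(x - 5) = 10] leading coefficient 5: divide by 5. So div: x - 5 = 2.
Step 4. [x - 5 = 2] the outer -5 inverts by adding 5. So sub: x = 7.

Answer: x ∈ {7}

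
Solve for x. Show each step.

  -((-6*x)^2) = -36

Step 1. [-((-6*x)^2) = -36] flip signs both sides ⇒ neg: (-6*x)^2 = 36.
Step 2. [(-6*x)^2 = 36] LHS squared, RHS 36 ≥ 0: apply √ (±). So sqrt: -6*x = 6 or -6.
Step 3. [-6*x = 6 or -6] LHS = -6·(…); ÷-6 both sides, so div: x = -1 or 1.

Answer: x ∈ {-1, 1}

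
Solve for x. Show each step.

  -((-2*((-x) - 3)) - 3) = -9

Step 1. [-((-2*((-x) - 3)) - 3) = -9] flip signs both sides. So neg: (-2*((-x) - 3)) - 3 = 9.
Step 2. [(-2*((-x) - 3)) - 3 = 9] the outer -3 inverts by adding 3 ⇒ sub: -2*((-x) - 3) = 12.
Step 3. [-2*((-x) - 3) = 12] -2 out front; divide by -2 ⇒ div: (-x) - 3 = -6.
Step 4. [(-x) - 3 = -6] add 3: x sits inside (… - 3) ⇒ sub: -x = -3.
Step 5. [-x = -3] leading − — multiply by −1, so neg: x = 3.

Answer: x ∈ {3}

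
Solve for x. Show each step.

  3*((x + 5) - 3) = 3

Step 1. [3*((x + 5) - 3) = 3] 3 out front; divide by 3, so div: (x + 5) - 3 = 1.
Step 2. [(x + 5) - 3 = 1] peel the -3: add 3 from each side, so sub: x + 5 = 4.
Step 3. [x + 5 = 4] the outer +5 inverts by subtracting 5 ⇒ sub: x = -1.

Answer: x ∈ {-1}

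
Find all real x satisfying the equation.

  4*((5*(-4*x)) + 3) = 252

Step 1. [4*((5*(-4*x)) + 3) = 252] LHS = 4·(…); ÷4 both sides ⇒ div: (5*(-4*x)) + 3 = 63.
Step 2. [(5*(-4*x)) + 3 = 63] 3 comes off first (subtract 3), so sub: 5*(-4*x) = 60.
Step 3. [5*(-4*x) = 60] 5 out front; divide by 5. So div: -4*x = 12.
Step 4. [-4*x = 12] -4 out front; divide by -4. So div: x = -3.

Answer: x ∈ {-3}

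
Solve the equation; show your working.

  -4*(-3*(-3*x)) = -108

Step 1. [-4*(-3*(-3*x)) = -108] divide by the outer -4. So div: -3*(-3*x) = 27.
Step 2. [-3*(-3*x) = 27] leading coefficient -3: divide by -3. So div: -3*x = -9.
Step 3. [-3*x = -9] divide by the outer -3 ⇒ div: x = 3.

Answer: x ∈ {3}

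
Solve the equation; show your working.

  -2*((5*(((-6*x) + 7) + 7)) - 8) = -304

Step 1. [-2*((5*(((-6*x) + 7) + 7)) - 8) = -304] divide by the outer -2 ⇒ div: (5*(((-6*x) + 7) + 7)) - 8 = 152.
Step 2. [(5*(((-6*x) + 7) + 7)) - 8 = 152] -8 is outermost — add 8 both sides. So sub: 5*(((-6*x) + 7) + 7) = 160.
Step 3. [5*(((-6*x) + 7) + 7) = 160] LHS = 5·(…); ÷5 both sides, so div: ((-6*x) + 7) + 7 = 32.
Step 4. [((-6*x) + 7) + 7 = 32] subtract 7: x sits inside (… + 7) ⇒ sub: (-6*x) + 7 = 25.
Step 5. [(-6*x) + 7 = 25] peel the +7: subtract 7 from each side ⇒ sub: -6*x = 18.
Step 6. [-6*x = 18] leading coefficient -6: divide by -6, so div: x = -3.

Answer: x ∈ {-3}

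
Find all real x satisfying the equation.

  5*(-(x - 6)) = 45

Step 1. [5*(-(x - 6)) = 45] 5 out front; divide by 5, so div: -(x - 6) = 9.
Step 2. [-(x - 6) = 9] leading − — multiply by −1 ⇒ neg: x - 6 = -9.
Step 3. [x - 6 = -9] the outer -6 inverts by adding 6 ⇒ sub: x = -3.

Answer: x ∈ {-3}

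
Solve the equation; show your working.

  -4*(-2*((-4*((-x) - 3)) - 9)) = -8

Step 1. [-4*(-2*((-4*((-x) - 3)) - 9)) = -8] leading coefficient -4: divide by -4, so div: -2*((-4*((-x) - 3)) - 9) = 2.
Step 2. [-2*((-4*((-x) - 3)) - 9) = 2] -2·(inner) — divide through by -2, so div: (-4*((-x) - 3)) - 9 = -1.
Step 3. [(-4*((-x) - 3)) - 9 = -1] add 9: x sits inside (… - 9) ⇒ sub: -4*((-x) - 3) = 8.
Step 4. [-4*((-x) - 3) = 8] -4·(inner) — divide through by -4 ⇒ div: (-x) - 3 = -2.
Step 5. [(-x) - 3 = -2] add 3: x sits inside (… - 3). So sub: -x = 1.
Step 6. [-x = 1] flip signs both sides, so neg: x = -1.

Answer: x ∈ {-1}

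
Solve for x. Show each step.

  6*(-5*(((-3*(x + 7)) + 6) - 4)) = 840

Step 1. [6*(-5*(((-3*(x + 7)) + 6) - 4)) = 840] 6·(inner) — divide through by 6, so div: -5*(((-3*(x + 7)) + 6) - 4) = 140.
Step 2. [-5*(((-3*(x + 7)) + 6) - 4) = 140] -5·(inner) — divide through by -5. So div: ((-3*(x + 7)) + 6) - 4 = -28.
Step 3. [((-3*(x + 7)) + 6) - 4 = -28] add 4: x sits inside (… - 4), so sub: (-3*(x + 7)) + 6 = -24.
Step 4. [(-3*(x + 7)) + 6 = -24] 6 comes off first (subtract 6) ⇒ sub: -3*(x + 7) = -30.
Step 5. [-3*(x + 7) = -30] -3·(inner) — divide through by -3 ⇒ div: x + 7 = 10.
Step 6. [x + 7 = 10] subtract 7: x sits inside (… + 7). So sub: x = 3.

Answer: x ∈ {3}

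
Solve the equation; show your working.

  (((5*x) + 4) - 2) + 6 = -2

Step 1. [(((5*x) + 4) - 2) + 6 = -2] subtract 6: x sits inside (… + 6). So sub: ((5*x) + 4) - 2 = -8.
Step 2. [((5*x) + 4) - 2 = -8] -2 is outermost — add 2 both sides ⇒ sub: (5*x) + 4 = -6.
Step 3. [(5*x) + 4 = -6] the outer +4 inverts by subtracting 4. So sub: 5*x = -10.
Step 4. [5*x = -10] 5·(inner) — divide through by 5. So div: x = -2.

Answer: x ∈ {-2}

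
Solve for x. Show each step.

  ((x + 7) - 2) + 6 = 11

Step 1. [((x + 7) - 2) + 6 = 11] +6 is outermost — subtract 6 both sides, so sub: (x + 7) - 2 = 5.
Step 2. [(x + 7) - 2 = 5] add 2: x sits inside (… - 2), so sub: x + 7 = 7.
Step 3. [x + 7 = 7] the outer +7 inverts by subtracting 7, so sub: x = 0.

Answer: x ∈ {0}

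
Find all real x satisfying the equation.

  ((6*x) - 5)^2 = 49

Step 1. [((6*x) - 5)^2 = 49] 49 ≥ 0, LHS is (·)² — take ±√, so sqrt: (6*x) - 5 = 7 or -7.
Step 2. [(6*x) - 5 = 7 or -7] 5 comes off first (add 5), so sub: 6*x = 12 or -2.
Step 3. [6*x = 12 or -2] leading coefficient 6: divide by 6 ⇒ div: x = 2 or -1/3.

Answer: x ∈ {-1/3, 2}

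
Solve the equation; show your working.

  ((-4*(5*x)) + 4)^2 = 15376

Step 1. [((-4*(5*x)) + 4)^2 = 15376] 15376 ≥ 0, LHS is (·)² — take ±√. So sqrt: (-4*(5*x)) + 4 = 124 or -124.
Step 2. [(-4*(5*x)) + 4 = 124 or -124] common factor -4 (LHS and 124 or -124) — divide through, so factor: (5*x) - 1 = -31 or 31.
Step 3. [(5*x) - 1 = -31 or 31] the outer -1 inverts by adding 1. So sub: 5*x = -30 or 32.
Step 4. [5*x = -30 or 32] LHS = 5·(…); ÷5 both sides, so div: x = -6 or 32/5.

Answer: x ∈ {-6, 32/5}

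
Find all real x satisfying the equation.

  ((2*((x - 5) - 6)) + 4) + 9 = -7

Step 1. [((2*((x - 5) - 6)) + 4) + 9 = -7] 9 comes off first (subtract 9) ⇒ sub: (2*((x - 5) - 6)) + 4 = -16.
Step 2. [(2*((x - 5) - 6)) + 4 = -16] +4 is outermost — subtract 4 both sides, so sub: 2*((x - 5) - 6) = -20.
Step 3. [2*((x - 5) - 6) = -20] 2·(inner) — divide through by 2 ⇒ div: (x - 5) - 6 = -10.
Step 4. [(x - 5) - 6 = -10] the outer -6 inverts by adding 6, so sub: x - 5 = -4.
Step 5. [x - 5 = -4] peel the -5: add 5 from each side. So sub: x = 1.

Answer: x ∈ {1}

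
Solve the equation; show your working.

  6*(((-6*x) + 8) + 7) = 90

Step 1. [6*(((-6*x) + 8) + 7) = 90] 6 out front; divide by 6, so div: ((-6*x) + 8) + 7 = 15.
Step 2. [((-6*x) + 8) + 7 = 15] the outer +7 inverts by subtracting 7 ⇒ sub: (-6*x) + 8 = 8.
Step 3. [(-6*x) + 8 = 8] peel the +8: subtract 8 from each side, so sub: -6*x = 0.
Step 4. [-6*x = 0] divide by the outer -6. So div: x = 0.

Answer: x ∈ {0}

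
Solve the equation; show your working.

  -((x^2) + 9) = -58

Step 1. [-((x^2) + 9) = -58] flip signs both sides ⇒ neg: (x^2) + 9 = 58.
Step 2. [(x^2) + 9 = 58] peel the +9: subtract 9 from each side, so sub: x^2 = 49.
Step 3. [x^2 = 49] LHS squared, RHS 49 ≥ 0: apply √ (±) ⇒ sqrt: x = 7 or -7.

Answer: x ∈ {-7, 7}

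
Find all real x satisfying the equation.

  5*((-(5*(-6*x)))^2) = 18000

Step 1. [5*((-(5*(-6*x)))^2) = 18000] leading coefficient 5: divide by 5 ⇒ div: (-(5*(-6*x)))^2 = 3600.
Step 2. [(-(5*(-6*x)))^2 = 3600] √ both sides: 3600 ≥ 0 gives two branches. So sqrt: -(5*(-6*x)) = 60 or -60.
Step 3. [-(5*(-6*x)) = 60 or -60] LHS negated; negate both sides, so neg: 5*(-6*x) = -60 or 60.
Step 4. [5*(-6*x) = -60 or 60] divide by the outer 5, so div: -6*x = -12 or 12.
Step 5. [-6*x = -12 or 12] -6 out front; divide by -6, so div: x = 2 or -2.

Answer: x ∈ {-2, 2}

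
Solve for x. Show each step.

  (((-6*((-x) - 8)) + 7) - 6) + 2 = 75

Step 1. [(((-6*((-x) - 8)) + 7) - 6) + 2 = 75] peel the +2: subtract 2 from each side. So sub: ((-6*((-x) - 8)) + 7) - 6 = 73.
Step 2. [((-6*((-x) - 8)) + 7) - 6 = 73] peel the -6: add 6 from each side. So sub: (-6*((-x) - 8)) + 7 = 79.
Step 3. [(-6*((-x) - 8)) + 7 = 79] 7 comes off first (subtract 7). So sub: -6*((-x) - 8) = 72.
Step 4. [-6*((-x) - 8) = 72] -6 out front; divide by -6 ⇒ div: (-x) - 8 = -12.
Step 5. [(-x) - 8 = -12] peel the -8: add 8 from each side, so sub: -x = -4.
Step 6. [-x = -4] flip signs both sides, so neg: x = 4.

Answer: x ∈ {4}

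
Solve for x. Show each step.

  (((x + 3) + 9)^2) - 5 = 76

Step 1. [(((x + 3) + 9)^2) - 5 = 76] peel the -5: add 5 from each side. So sub: ((x + 3) + 9)^2 = 81.
Step 2. [((x + 3) + 9)^2 = 81] LHS squared, RHS 81 ≥ 0: apply √ (±), so sqrt: (x + 3) + 9 = 9 or -9.
Step 3. [(x + 3) + 9 = 9 or -9] 9 comes off first (subtract 9), so sub: x + 3 = 0 or -18.
Step 4. [x + 3 = 0 or -18] subtract 3: x sits inside (… + 3), so sub: x = -3 or -21.

Answer: x ∈ {-21, -3}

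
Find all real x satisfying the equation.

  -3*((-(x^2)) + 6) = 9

Step 1. [-3*((-(x^2)) + 6) = 9] -3·(inner) — divide through by -3, so div: (-(x^2)) + 6 = -3.
Step 2. [(-(x^2)) + 6 = -3] peel the +6: subtract 6 from each side, so sub: -(x^2) = -9.
Step 3. [-(x^2) = -9] flip signs both sides ⇒ neg: x^2 = 9.
Step 4. [x^2 = 9] LHS squared, RHS 9 ≥ 0: apply √ (±), so sqrt: x = 3 or -3.

Answer: x ∈ {-3, 3}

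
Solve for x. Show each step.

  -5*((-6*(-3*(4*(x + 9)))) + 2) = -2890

Step 1. [-5*((-6*(-3*(4*(x + 9)))) + 2) = -2890] -5 out front; divide by -5 ⇒ div: (-6*(-3*(4*(x + 9)))) + 2 = 578.
Step 2. [(-6*(-3*(4*(x + 9)))) + 2 = 578] subtract 2: x sits inside (… + 2), so sub: -6*(-3*(4*(x + 9))) = 576.
Step 3. [-6*(-3*(4*(x + 9))) = 576] -6 out front; divide by -6, so div: -3*(4*(x + 9)) = -96.
Step 4. [-3*(4*(x + 9)) = -96] leading coefficient -3: divide by -3. So div: 4*(x + 9) = 32.
Step 5. [4*(x + 9) = 32] 4·(inner) — divide through by 4. So div: x + 9 = 8.
Step 6. [x + 9 = 8] the outer +9 inverts by subtracting 9 ⇒ sub: x = -1.

Answer: x ∈ {-1}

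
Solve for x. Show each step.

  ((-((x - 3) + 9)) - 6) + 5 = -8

Step 1. [((-((x - 3) + 9)) - 6) + 5 = -8] peel the +5: subtract 5 from each side ⇒ sub: (-((x - 3) + 9)) - 6 = -13.
Step 2. [(-((x - 3) + 9)) - 6 = -13] the outer -6 inverts by adding 6. So sub: -((x - 3) + 9) = -7.
Step 3. [-((x - 3) + 9) = -7] flip signs both sides, so neg: (x - 3) + 9 = 7.
Step 4. [(x - 3) + 9 = 7] subtract 9: x sits inside (… + 9). So sub: x - 3 = -2.
Step 5. [x - 3 = -2] the outer -3 inverts by adding 3, so sub: x = 1.

Answer: x ∈ {1}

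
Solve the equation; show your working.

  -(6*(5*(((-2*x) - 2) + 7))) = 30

Step 1. [-(6*(5*(((-2*x) - 2) + 7))) = 30] LHS negated; negate both sides ⇒ neg: 6*(5*(((-2*x) - 2) + 7)) = -30.
Step 2. [6*(5*(((-2*x) - 2) + 7)) = -30] 6 out front; divide by 6 ⇒ div: 5*(((-2*x) - 2) + 7) = -5.
Step 3. [5*(((-2*x) - 2) + 7) = -5] divide by the outer 5, so div: ((-2*x) - 2) + 7 = -1.
Step 4. [((-2*x) - 2) + 7 = -1] +7 is outermost — subtract 7 both sides ⇒ sub: (-2*x) - 2 = -8.
Step 5. [(-2*x) - 2 = -8] -2 | LHS and -2 | -8: pull -2 out, so factor: x + 1 = 4.
Step 6. [x + 1 = 4] subtract 1: x sits inside (… + 1). So sub: x = 3.

Answer: x ∈ {3}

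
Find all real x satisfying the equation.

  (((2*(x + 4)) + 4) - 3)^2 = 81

Step 1. [(((2*(x + 4)) + 4) - 3)^2 = 81] √ both sides: 81 ≥ 0 gives two branches, so sqrt: ((2*(x + 4)) + 4) - 3 = 9 or -9.
Step 2. [((2*(x + 4)) + 4) - 3 = 9 or -9] peel the -3: add 3 from each side ⇒ sub: (2*(x + 4)) + 4 = 12 or -6.
Step 3. [(2*(x + 4)) + 4 = 12 or -6] the outer +4 inverts by subtracting 4 ⇒ sub: 2*(x + 4) = 8 or -10.
Step 4. [2*(x + 4) = 8 or -10] leading coefficient 2: divide by 2. So div: x + 4 = 4 or -5.
Step 5. [x + 4 = 4 or -5] +4 is outermost — subtract 4 both sides ⇒ sub: x = 0 or -9.

Answer: x ∈ {-9, 0}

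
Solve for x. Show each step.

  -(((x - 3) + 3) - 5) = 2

Step 1. [-(((x - 3) + 3) - 5) = 2] leading − — multiply by −1 ⇒ neg: ((x - 3) + 3) - 5 = -2.
Step 2. [((x - 3) + 3) - 5 = -2] the outer -5 inverts by adding 5. So sub: (x - 3) + 3 = 3.
Step 3. [(x - 3) + 3 = 3] subtract 3: x sits inside (… + 3) ⇒ sub: x - 3 = 0.
Step 4. [x - 3 = 0] -3 is outermost — add 3 both sides, so sub: x = 3.

Answer: x ∈ {3}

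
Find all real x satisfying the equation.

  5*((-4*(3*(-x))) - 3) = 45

Step 1. [5*((-4*(3*(-x))) - 3) = 45] divide by the outer 5, so div: (-4*(3*(-x))) - 3 = 9.
Step 2. [(-4*(3*(-x))) - 3 = 9] the outer -3 inverts by adding 3. So sub: -4*(3*(-x)) = 12.
Step 3. [-4*(3*(-x)) = 12] LHS = -4·(…); ÷-4 both sides, so div: 3*(-x) = -3.
Step 4. [3*(-x) = -3] leading coefficient 3: divide by 3. So div: -x = -1.
Step 5. [-x = -1] flip signs both sides ⇒ neg: x = 1.

Answer: x ∈ {1}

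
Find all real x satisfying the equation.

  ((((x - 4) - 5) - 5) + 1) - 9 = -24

Step 1. [((((x - 4) - 5) - 5) + 1) - 9 = -24] add 9: x sits inside (… - 9) ⇒ sub: (((x - 4) - 5) - 5) + 1 = -15.
Step 2. [(((x - 4) - 5) - 5) + 1 = -15] the outer +1 inverts by subtracting 1, so sub: ((x - 4) - 5) - 5 = -16.
Step 3. [((x - 4) - 5) - 5 = -16] add 5: x sits inside (… - 5), so sub: (x - 4) - 5 = -11.
Step 4. [(x - 4) - 5 = -11] -5 is outermost — add 5 both sides ⇒ sub: x - 4 = -6.
Step 5. [x - 4 = -6] -4 is outermost — add 4 both sides. So sub: x = -2.

Answer: x ∈ {-2}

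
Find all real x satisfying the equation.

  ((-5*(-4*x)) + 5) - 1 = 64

Step 1. [((-5*(-4*x)) + 5) - 1 = 64] 1 comes off first (add 1), so sub: (-5*(-4*x)) + 5 = 65.
Step 2. [(-5*(-4*x)) + 5 = 65] 5 comes off first (subtract 5), so sub: -5*(-4*x) = 60.
Step 3. [-5*(-4*x) = 60] -5 out front; divide by -5 ⇒ div: -4*x = -12.
Step 4. [-4*x = -12] leading coefficient -4: divide by -4, so div: x = 3.

Answer: x ∈ {3}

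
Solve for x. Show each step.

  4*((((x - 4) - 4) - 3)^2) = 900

Step 1. [4*((((x - 4) - 4) - 3)^2) = 900] divide by the outer 4 ⇒ div: (((x - 4) - 4) - 3)^2 = 225.
Step 2. [(((x - 4) - 4) - 3)^2 = 225] 225 ≥ 0, LHS is (·)² — take ±√, so sqrt: ((x - 4) - 4) - 3 = 15 or -15.
Step 3. [((x - 4) - 4) - 3 = 15 or -15] add 3: x sits inside (… - 3), so sub: (x - 4) - 4 = 18 or -12.
Step 4. [(x - 4) - 4 = 18 or -12] -4 is outermost — add 4 both sides, so sub: x - 4 = 22 or -8.
Step 5. [x - 4 = 22 or -8] -4 is outermost — add 4 both sides, so sub: x = 26 or -4.

Answer: x ∈ {-4, 26}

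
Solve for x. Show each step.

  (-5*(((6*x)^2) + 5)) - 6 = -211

Step 1. [(-5*(((6*x)^2) + 5)) - 6 = -211] -6 is outermost — add 6 both sides, so sub: -5*(((6*x)^2) + 5) = -205.
Step 2. [-5*(((6*x)^2) + 5) = -205] leading coefficient -5: divide by -5 ⇒ div: ((6*x)^2) + 5 = 41.
Step 3. [((6*x)^2) + 5 = 41] subtract 5: x sits inside (… + 5) ⇒ sub: (6*x)^2 = 36.
Step 4. [(6*x)^2 = 36] √ both sides: 36 ≥ 0 gives two branches, so sqrt: 6*x = 6 or -6.
Step 5. [6*x = 6 or -6] LHS = 6·(…); ÷6 both sides. So div: x = 1 or -1.

Answer: x ∈ {-1, 1}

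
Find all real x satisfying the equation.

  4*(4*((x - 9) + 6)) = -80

Step 1. [4*(4*((x - 9) + 6)) = -80] leading coefficient 4: divide by 4. So div: 4*((x - 9) + 6) = -20.
Step 2. [4*((x - 9) + 6) = -20] divide by the outer 4. So div: (x - 9) + 6 = -5.
Step 3. [(x - 9) + 6 = -5] peel the +6: subtract 6 from each side, so sub: x - 9 = -11.
Step 4. [x - 9 = -11] add 9: x sits inside (… - 9), so sub: x = -2.

Answer: x ∈ {-2}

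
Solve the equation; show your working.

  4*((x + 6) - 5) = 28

Step 1. [4*((x + 6) - 5) = 28] leading coefficient 4: divide by 4, so div: (x + 6) - 5 = 7.
Step 2. [(x + 6) - 5 = 7] peel the -5: add 5 from each side ⇒ sub: x + 6 = 12.
Step 3. [x + 6 = 12] subtract 6: x sits inside (… + 6). So sub: x = 6.

Answer: x ∈ {6}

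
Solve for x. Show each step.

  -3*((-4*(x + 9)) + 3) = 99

Step 1. [-3*((-4*(x + 9)) + 3) = 99] -3·(inner) — divide through by -3. So div: (-4*(x + 9)) + 3 = -33.
Step 2. [(-4*(x + 9)) + 3 = -33] the outer +3 inverts by subtracting 3 ⇒ sub: -4*(x + 9) = -36.
Step 3. [-4*(x + 9) = -36] divide by the outer -4 ⇒ div: x + 9 = 9.
Step 4. [x + 9 = 9] 9 comes off first (subtract 9), so sub: x = 0.

Answer: x ∈ {0}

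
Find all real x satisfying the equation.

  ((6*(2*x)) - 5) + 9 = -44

Step 1. [((6*(2*x)) - 5) + 9 = -44] subtract 9: x sits inside (… + 9) ⇒ sub: (6*(2*x)) - 5 = -53.
Step 2. [(6*(2*x)) - 5 = -53] add 5: x sits inside (… - 5), so sub: 6*(2*x) = -48.
Step 3. [6*(2*x) = -48] LHS = 6·(…); ÷6 both sides ⇒ div: 2*x = -8.
Step 4. [2*x = -8] LHS = 2·(…); ÷2 both sides. So div: x = -4.

Answer: x ∈ {-4}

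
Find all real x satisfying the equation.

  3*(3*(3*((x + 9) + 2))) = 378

Step 1. [3*(3*(3*((x + 9) + 2))) = 378] leading coefficient 3: divide by 3. So div: 3*(3*((x + 9) + 2)) = 126.
Step 2. [3*(3*((x + 9) + 2)) = 126] LHS = 3·(…); ÷3 both sides. So div: 3*((x + 9) + 2) = 42.
Step 3. [3*((x + 9) + 2) = 42] LHS = 3·(…); ÷3 both sides, so div: (x + 9) + 2 = 14.
Step 4. [(x + 9) + 2 = 14] 2 comes off first (subtract 2) ⇒ sub: x + 9 = 12.
Step 5. [x + 9 = 12] the outer +9 inverts by subtracting 9, so sub: x = 3.

Answer: x ∈ {3}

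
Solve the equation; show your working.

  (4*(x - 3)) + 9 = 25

Step 1. [(4*(x - 3)) + 9 = 25] subtract 9: x sits inside (… + 9), so sub: 4*(x - 3) = 16.
Step 2. [4*(x - 3) = 16] 4·(inner) — divide through by 4. So div: x - 3 = 4.
Step 3. [x - 3 = 4] peel the -3: add 3 from each side, so sub: x = 7.

Answer: x ∈ {7}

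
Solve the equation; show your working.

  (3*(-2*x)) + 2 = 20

Step 1. [(3*(-2*x)) + 2 = 20] 2 comes off first (subtract 2), so sub: 3*(-2*x) = 18.
Step 2. [3*(-2*x) = 18] 3 out front; divide by 3 ⇒ div: -2*x = 6.
Step 3. [-2*x = 6] -2·(inner) — divide through by -2, so div: x = -3.

Answer: x ∈ {-3}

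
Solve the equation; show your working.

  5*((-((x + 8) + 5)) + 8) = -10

Step 1. [5*((-((x + 8) + 5)) + 8) = -10] 5 out front; divide by 5. So div: (-((x + 8) + 5)) + 8 = -2.
Step 2. [(-((x + 8) + 5)) + 8 = -2] +8 is outermost — subtract 8 both sides. So sub: -((x + 8) + 5) = -10.
Step 3. [-((x + 8) + 5) = -10] flip signs both sides. So neg: (x + 8) + 5 = 10.
Step 4. [(x + 8) + 5 = 10] peel the +5: subtract 5 from each side, so sub: x + 8 = 5.
Step 5. [x + 8 = 5] 8 comes off first (subtract 8), so sub: x = -3.

Answer: x ∈ {-3}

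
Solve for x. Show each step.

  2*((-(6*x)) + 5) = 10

Step 1. [2*((-(6*x)) + 5) = 10] divide by the outer 2. So div: (-(6*x)) + 5 = 5.
Step 2. [(-(6*x)) + 5 = 5] the outer +5 inverts by subtracting 5 ⇒ sub: -(6*x) = 0.
Step 3. [-(6*x) = 0] flip signs both sides. So neg: 6*x = 0.
Step 4. [6*x = 0] divide by the outer 6 ⇒ div: x = 0.

Answer: x ∈ {0}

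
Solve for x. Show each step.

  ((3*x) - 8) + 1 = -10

Step 1. [((3*x) - 8) + 1 = -10] +1 is outermost — subtract 1 both sides ⇒ sub: (3*x) - 8 = -11.
Step 2. [(3*x) - 8 = -11] -8 is outermost — add 8 both sides ⇒ sub: 3*x = -3.
Step 3. [3*x = -3] 3·(inner) — divide through by 3. So div: x = -1.

Answer: x ∈ {-1}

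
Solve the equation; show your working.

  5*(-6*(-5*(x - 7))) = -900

Step 1. [5*(-6*(-5*(x - 7))) = -900] divide by the outer 5 ⇒ div: -6*(-5*(x - 7)) = -180.
Step 2. [-6*(-5*(x - 7)) = -180] leading coefficient -6: divide by -6, so div: -5*(x - 7) = 30.
Step 3. [-5*(x - 7) = 30] LHS = -5·(…); ÷-5 both sides, so div: x - 7 = -6.
Step 4. [x - 7 = -6] add 7: x sits inside (… - 7), so sub: x = 1.

Answer: x ∈ {1}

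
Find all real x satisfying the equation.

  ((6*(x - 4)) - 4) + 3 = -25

Step 1. [((6*(x - 4)) - 4) + 3 = -25] subtract 3: x sits inside (… + 3). So sub: (6*(x - 4)) - 4 = -28.
Step 2. [(6*(x - 4)) - 4 = -28] 4 comes off first (add 4). So sub: 6*(x - 4) = -24.
Step 3. [6*(x - 4) = -24] LHS = 6·(…); ÷6 both sides ⇒ div: x - 4 = -4.
Step 4. [x - 4 = -4] -4 is outermost — add 4 both sides. So sub: x = 0.

Answer: x ∈ {0}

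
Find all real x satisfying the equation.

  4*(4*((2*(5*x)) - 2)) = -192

Step 1. [4*(4*((2*(5*x)) - 2)) = -192] 4·(inner) — divide through by 4, so div: 4*((2*(5*x)) - 2) = -48.
Step 2. [4*((2*(5*x)) - 2) = -48] LHS = 4·(…); ÷4 both sides ⇒ div: (2*(5*x)) - 2 = -12.
Step 3. [(2*(5*x)) - 2 = -12] 2 | LHS and 2 | -12: pull 2 out. So factor: (5*x) - 1 = -6.
Step 4. [(5*x) - 1 = -6] peel the -1: add 1 from each side. So sub: 5*x = -5.
Step 5. [5*x = -5] 5 out front; divide by 5, so div: x = -1.

Answer: x ∈ {-1}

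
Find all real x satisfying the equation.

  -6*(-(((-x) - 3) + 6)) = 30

Step 1. [-6*(-(((-x) - 3) + 6)) = 30] leading coefficient -6: divide by -6, so div: -(((-x) - 3) + 6) = -5.
Step 2. [-(((-x) - 3) + 6) = -5] LHS negated; negate both sides ⇒ neg: ((-x) - 3) + 6 = 5.
Step 3. [((-x) - 3) + 6 = 5] 6 comes off first (subtract 6) ⇒ sub: (-x) - 3 = -1.
Step 4. [(-x) - 3 = -1] add 3: x sits inside (… - 3), so sub: -x = 2.
Step 5. [-x = 2] LHS negated; negate both sides. So neg: x = -2.

Answer: x ∈ {-2}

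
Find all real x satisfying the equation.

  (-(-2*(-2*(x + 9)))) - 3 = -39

Step 1. [(-(-2*(-2*(x + 9)))) - 3 = -39] the outer -3 inverts by adding 3, so sub: -(-2*(-2*(x + 9))) = -36.
Step 2. [-(-2*(-2*(x + 9))) = -36] LHS negated; negate both sides, so neg: -2*(-2*(x + 9)) = 36.
Step 3. [-2*(-2*(x + 9)) = 36] -2·(inner) — divide through by -2. So div: -2*(x + 9) = -18.
Step 4. [-2*(x + 9) = -18] leading coefficient -2: divide by -2, so div: x + 9 = 9.
Step 5. [x + 9 = 9] 9 comes off first (subtract 9) ⇒ sub: x = 0.

Answer: x ∈ {0}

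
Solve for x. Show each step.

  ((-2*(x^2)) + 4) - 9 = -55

Step 1. [((-2*(x^2)) + 4) - 9 = -55] 9 comes off first (add 9) ⇒ sub: (-2*(x^2)) + 4 = -46.
Step 2. [(-2*(x^2)) + 4 = -46] peel the +4: subtract 4 from each side. So sub: -2*(x^2) = -50.
Step 3. [-2*(x^2) = -50] -2 out front; divide by -2, so div: x^2 = 25.
Step 4. [x^2 = 25] √ both sides: 25 ≥ 0 gives two branches. So sqrt: x = 5 or -5.

Answer: x ∈ {-5, 5}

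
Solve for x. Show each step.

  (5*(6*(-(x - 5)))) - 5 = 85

Step 1. [(5*(6*(-(x - 5)))) - 5 = 85] peel the -5: add 5 from each side. So sub: 5*(6*(-(x - 5))) = 90.
Step 2. [5*(6*(-(x - 5))) = 90] divide by the outer 5 ⇒ div: 6*(-(x - 5)) = 18.
Step 3. [6*(-(x - 5)) = 18] 6 out front; divide by 6, so div: -(x - 5) = 3.
Step 4. [-(x - 5) = 3] flip signs both sides, so neg: x - 5 = -3.
Step 5. [x - 5 = -3] 5 comes off first (add 5), so sub: x = 2.

Answer: x ∈ {2}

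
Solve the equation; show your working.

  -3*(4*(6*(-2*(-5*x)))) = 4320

Step 1. [-3*(4*(6*(-2*(-5*x)))) = 4320] LHS = -3·(…); ÷-3 both sides. So div: 4*(6*(-2*(-5*x))) = -1440.
Step 2. [4*(6*(-2*(-5*x))) = -1440] 4·(inner) — divide through by 4. So div: 6*(-2*(-5*x)) = -360.
Step 3. [6*(-2*(-5*x)) = -360] LHS = 6·(…); ÷6 both sides. So div: -2*(-5*x) = -60.
Step 4. [-2*(-5*x) = -60] -2 out front; divide by -2 ⇒ div: -5*x = 30.
Step 5. [-5*x = 30] -5·(inner) — divide through by -5 ⇒ div: x = -6.

Answer: x ∈ {-6}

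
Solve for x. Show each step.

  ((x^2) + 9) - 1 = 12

Step 1. [((x^2) + 9) - 1 = 12] add 1: x sits inside (… - 1), so sub: (x^2) + 9 = 13.
Step 2. [(x^2) + 9 = 13] peel the +9: subtract 9 from each side ⇒ sub: x^2 = 4.
Step 3. [x^2 = 4] √ both sides: 4 ≥ 0 gives two branches ⇒ sqrt: x = 2 or -2.

Answer: x ∈ {-2, 2}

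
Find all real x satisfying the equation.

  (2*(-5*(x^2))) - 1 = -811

Step 1. [(2*(-5*(x^2))) - 1 = -811] add 1: x sits inside (… - 1), so sub: 2*(-5*(x^2)) = -810.
Step 2. [2*(-5*(x^2)) = -810] 2 out front; divide by 2. So div: -5*(x^2) = -405.
Step 3. [-5*(x^2) = -405] LHS = -5·(…); ÷-5 both sides ⇒ div: x^2 = 81.
Step 4. [x^2 = 81] LHS squared, RHS 81 ≥ 0: apply √ (±), so sqrt: x = 9 or -9.

Answer: x ∈ {-9, 9}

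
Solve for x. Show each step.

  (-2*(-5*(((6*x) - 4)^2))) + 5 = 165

Step 1. [(-2*(-5*(((6*x) - 4)^2))) + 5 = 165] peel the +5: subtract 5 from each side, so sub: -2*(-5*(((6*x) - 4)^2)) = 160.
Step 2. [-2*(-5*(((6*x) - 4)^2)) = 160] -2 out front; divide by -2. So div: -5*(((6*x) - 4)^2) = -80.
Step 3. [-5*(((6*x) - 4)^2) = -80] -5·(inner) — divide through by -5, so div: ((6*x) - 4)^2 = 16.
Step 4. [((6*x) - 4)^2 = 16] √ both sides: 16 ≥ 0 gives two branches. So sqrt: (6*x) - 4 = 4 or -4.
Step 5. [(6*x) - 4 = 4 or -4] the outer -4 inverts by adding 4, so sub: 6*x = 8 or 0.
Step 6. [6*x = 8 or 0] 6 out front; divide by 6, so div: x = 4/3 or 0.

Answer: x ∈ {0, 4/3}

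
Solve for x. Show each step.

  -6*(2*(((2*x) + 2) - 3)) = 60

Step 1. [-6*(2*(((2*x) + 2) - 3)) = 60] -6 out front; divide by -6. So div: 2*(((2*x) + 2) - 3) = -10.
Step 2. [2*(((2*x) + 2) - 3) = -10] divide by the outer 2 ⇒ div: ((2*x) + 2) - 3 = -5.
Step 3. [((2*x) + 2) - 3 = -5] add 3: x sits inside (… - 3) ⇒ sub: (2*x) + 2 = -2.
Step 4. [(2*x) + 2 = -2] 2 divides every term; factor it out ⇒ factor: x + 1 = -1.
Step 5. [x + 1 = -1] +1 is outermost — subtract 1 both sides ⇒ sub: x = -2.

Answer: x ∈ {-2}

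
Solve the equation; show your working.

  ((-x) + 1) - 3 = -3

Step 1. [((-x) + 1) - 3 = -3] the outer -3 inverts by adding 3, so sub: (-x) + 1 = 0.
Step 2. [(-x) + 1 = 0] subtract 1: x sits inside (… + 1) ⇒ sub: -x = -1.
Step 3. [-x = -1] flip signs both sides ⇒ neg: x = 1.

Answer: x ∈ {1}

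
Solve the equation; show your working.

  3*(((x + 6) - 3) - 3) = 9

Step 1. [3*(((x + 6) - 3) - 3) = 9] divide by the outer 3. So div: ((x + 6) - 3) - 3 = 3.
Step 2. [((x + 6) - 3) - 3 = 3] peel the -3: add 3 from each side, so sub: (x + 6) - 3 = 6.
Step 3. [(x + 6) - 3 = 6] peel the -3: add 3 from each side ⇒ sub: x + 6 = 9.
Step 4. [x + 6 = 9] the outer +6 inverts by subtracting 6. So sub: x = 3.

Answer: x ∈ {3}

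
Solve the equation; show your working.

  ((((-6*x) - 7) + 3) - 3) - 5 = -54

Step 1. [((((-6*x) - 7) + 3) - 3) - 5 = -54] peel the -5: add 5 from each side. So sub: (((-6*x) - 7) + 3) - 3 = -49.
Step 2. [(((-6*x) - 7) + 3) - 3 = -49] -3 is outermost — add 3 both sides. So sub: ((-6*x) - 7) + 3 = -46.
Step 3. [((-6*x) - 7) + 3 = -46] +3 is outermost — subtract 3 both sides. So sub: (-6*x) - 7 = -49.
Step 4. [(-6*x) - 7 = -49] 7 comes off first (add 7). So sub: -6*x = -42.
Step 5. [-6*x = -42] -6·(inner) — divide through by -6 ⇒ div: x = 7.

Answer: x ∈ {7}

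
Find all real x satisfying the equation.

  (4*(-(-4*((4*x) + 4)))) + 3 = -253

Step 1. [(4*(-(-4*((4*x) + 4)))) + 3 = -253] 3 comes off first (subtract 3). So sub: 4*(-(-4*((4*x) + 4))) = -256.
Step 2. [4*(-(-4*((4*x) + 4))) = -256] leading coefficient 4: divide by 4. So div: -(-4*((4*x) + 4)) = -64.
Step 3. [-(-4*((4*x) + 4)) = -64] flip signs both sides. So neg: -4*((4*x) + 4) = 64.
Step 4. [-4*((4*x) + 4) = 64] leading coefficient -4: divide by -4 ⇒ div: (4*x) + 4 = -16.
Step 5. [(4*x) + 4 = -16] peel the +4: subtract 4 from each side. So sub: 4*x = -20.
Step 6. [4*x = -20] divide by the outer 4. So div: x = -5.

Answer: x ∈ {-5}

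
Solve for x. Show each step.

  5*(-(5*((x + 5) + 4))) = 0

Step 1. [5*(-(5*((x + 5) + 4))) = 0] 5 out front; divide by 5 ⇒ div: -(5*((x + 5) + 4)) = 0.
Step 2. [-(5*((x + 5) + 4)) = 0] LHS negated; negate both sides. So neg: 5*((x + 5) + 4) = 0.
Step 3. [5*((x + 5) + 4) = 0] divide by the outer 5. So div: (x + 5) + 4 = 0.
Step 4. [(x + 5) + 4 = 0] 4 comes off first (subtract 4), so sub: x + 5 = -4.
Step 5. [x + 5 = -4] the outer +5 inverts by subtracting 5 ⇒ sub: x = -9.

Answer: x ∈ {-9}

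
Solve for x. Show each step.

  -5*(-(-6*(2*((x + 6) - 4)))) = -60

Step 1. [-5*(-(-6*(2*((x + 6) - 4)))) = -60] -5·(inner) — divide through by -5 ⇒ div: -(-6*(2*((x + 6) - 4))) = 12.
Step 2. [-(-6*(2*((x + 6) - 4))) = 12] leading − — multiply by −1 ⇒ neg: -6*(2*((x + 6) - 4)) = -12.
Step 3. [-6*(2*((x + 6) - 4)) = -12] -6·(inner) — divide through by -6 ⇒ div: 2*((x + 6) - 4) = 2.
Step 4. [2*((x + 6) - 4) = 2] divide by the outer 2, so div: (x + 6) - 4 = 1.
Step 5. [(x + 6) - 4 = 1] 4 comes off first (add 4). So sub: x + 6 = 5.
Step 6. [x + 6 = 5] the outer +6 inverts by subtracting 6. So sub: x = -1.

Answer: x ∈ {-1}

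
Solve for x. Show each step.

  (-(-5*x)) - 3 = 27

Step 1. [(-(-5*x)) - 3 = 27] 3 comes off first (add 3), so sub: -(-5*x) = 30.
Step 2. [-(-5*x) = 30] leading − — multiply by −1 ⇒ neg: -5*x = -30.
Step 3. [-5*x = -30] -5 out front; divide by -5, so div: x = 6.

Answer: x ∈ {6}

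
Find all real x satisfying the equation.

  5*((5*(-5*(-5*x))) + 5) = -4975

Step 1. [5*((5*(-5*(-5*x))) + 5) = -4975] 5 out front; divide by 5 ⇒ div: (5*(-5*(-5*x))) + 5 = -995.
Step 2. [(5*(-5*(-5*x))) + 5 = -995] common factor 5 (LHS and -995) — divide through, so factor: (-5*(-5*x)) + 1 = -199.
Step 3. [(-5*(-5*x)) + 1 = -199] 1 comes off first (subtract 1). So sub: -5*(-5*x) = -200.
Step 4. [-5*(-5*x) = -200] divide by the outer -5. So div: -5*x = 40.
Step 5. [-5*x = 40] LHS = -5·(…); ÷-5 both sides. So div: x = -8.

Answer: x ∈ {-8}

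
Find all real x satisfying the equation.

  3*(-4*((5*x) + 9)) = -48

Step 1. [3*(-4*((5*x) + 9)) = -48] 3·(inner) — divide through by 3. So div: -4*((5*x) + 9) = -16.
Step 2. [-4*((5*x) + 9) = -16] -4·(inner) — divide through by -4. So div: (5*x) + 9 = 4.
Step 3. [(5*x) + 9 = 4] +9 is outermost — subtract 9 both sides ⇒ sub: 5*x = -5.
Step 4. [5*x = -5] 5 out front; divide by 5 ⇒ div: x = -1.

Answer: x ∈ {-1}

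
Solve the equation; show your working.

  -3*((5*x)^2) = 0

Step 1. [-3*((5*x)^2) = 0] leading coefficient -3: divide by -3. So div: (5*x)^2 = 0.
Step 2. [(5*x)^2 = 0] √ both sides: 0 ≥ 0 gives two branches, so sqrt: 5*x = 0.
Step 3. [5*x = 0] 5·(inner) — divide through by 5. So div: x = 0.

Answer: x ∈ {0}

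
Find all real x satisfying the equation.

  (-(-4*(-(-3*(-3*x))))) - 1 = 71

Step 1. [(-(-4*(-(-3*(-3*x))))) - 1 = 71] the outer -1 inverts by adding 1. So sub: -(-4*(-(-3*(-3*x)))) = 72.
Step 2. [-(-4*(-(-3*(-3*x)))) = 72] leading − — multiply by −1, so neg: -4*(-(-3*(-3*x))) = -72.
Step 3. [-4*(-(-3*(-3*x))) = -72] -4·(inner) — divide through by -4, so div: -(-3*(-3*x)) = 18.
Step 4. [-(-3*(-3*x)) = 18] flip signs both sides, so neg: -3*(-3*x) = -18.
Step 5. [-3*(-3*x) = -18] divide by the outer -3, so div: -3*x = 6.
Step 6. [-3*x = 6] divide by the outer -3 ⇒ div: x = -2.

Answer: x ∈ {-2}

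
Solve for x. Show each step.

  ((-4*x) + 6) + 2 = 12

Step 1. [((-4*x) + 6) + 2 = 12] subtract 2: x sits inside (… + 2), so sub: (-4*x) + 6 = 10.
Step 2. [(-4*x) + 6 = 10] +6 is outermost — subtract 6 both sides ⇒ sub: -4*x = 4.
Step 3. [-4*x = 4] divide by the outer -4 ⇒ div: x = -1.

Answer: x ∈ {-1}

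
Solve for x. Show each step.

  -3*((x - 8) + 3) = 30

Step 1. [-3*((x - 8) + 3) = 30] -3 out front; divide by -3. So div: (x - 8) + 3 = -10.
Step 2. [(x - 8) + 3 = -10] 3 comes off first (subtract 3). So sub: x - 8 = -13.
Step 3. [x - 8 = -13] 8 comes off first (add 8) ⇒ sub: x = -5.

Answer: x ∈ {-5}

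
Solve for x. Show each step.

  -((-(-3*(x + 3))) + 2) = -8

Step 1. [-((-(-3*(x + 3))) + 2) = -8] leading − — multiply by −1. So neg: (-(-3*(x + 3))) + 2 = 8.
Step 2. [(-(-3*(x + 3))) + 2 = 8] 2 comes off first (subtract 2) ⇒ sub: -(-3*(x + 3)) = 6.
Step 3. [-(-3*(x + 3)) = 6] leading − — multiply by −1, so neg: -3*(x + 3) = -6.
Step 4. [-3*(x + 3) = -6] leading coefficient -3: divide by -3, so div: x + 3 = 2.
Step 5. [x + 3 = 2] 3 comes off first (subtract 3), so sub: x = -1.

Answer: x ∈ {-1}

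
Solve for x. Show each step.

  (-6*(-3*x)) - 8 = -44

Step 1. [(-6*(-3*x)) - 8 = -44] the outer -8 inverts by adding 8. So sub: -6*(-3*x) = -36.
Step 2. [-6*(-3*x) = -36] divide by the outer -6, so div: -3*x = 6.
Step 3. [-3*x = 6] divide by the outer -3 ⇒ div: x = -2.

Answer: x ∈ {-2}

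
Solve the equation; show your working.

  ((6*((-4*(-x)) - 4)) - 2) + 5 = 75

Step 1. [((6*((-4*(-x)) - 4)) - 2) + 5 = 75] peel the +5: subtract 5 from each side, so sub: (6*((-4*(-x)) - 4)) - 2 = 70.
Step 2. [(6*((-4*(-x)) - 4)) - 2 = 70] the outer -2 inverts by adding 2 ⇒ sub: 6*((-4*(-x)) - 4) = 72.
Step 3. [6*((-4*(-x)) - 4) = 72] divide by the outer 6 ⇒ div: (-4*(-x)) - 4 = 12.
Step 4. [(-4*(-x)) - 4 = 12] common factor -4 (LHS and 12) — divide through, so factor: (-x) + 1 = -3.
Step 5. [(-x) + 1 = -3] 1 comes off first (subtract 1), so sub: -x = -4.
Step 6. [-x = -4] flip signs both sides. So neg: x = 4.

Answer: x ∈ {4}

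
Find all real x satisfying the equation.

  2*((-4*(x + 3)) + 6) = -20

Step 1. [2*((-4*(x + 3)) + 6) = -20] 2 out front; divide by 2, so div: (-4*(x + 3)) + 6 = -10.
Step 2. [(-4*(x + 3)) + 6 = -10] +6 is outermost — subtract 6 both sides, so sub: -4*(x + 3) = -16.
Step 3. [-4*(x + 3) = -16] leading coefficient -4: divide by -4. So div: x + 3 = 4.
Step 4. [x + 3 = 4] 3 comes off first (subtract 3), so sub: x = 1.

Answer: x ∈ {1}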